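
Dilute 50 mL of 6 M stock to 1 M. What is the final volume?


C1V1 = C2V2
6 × 50 = 1 × V2
V2 = 300/1 = 300.0 mL

300.0 mL


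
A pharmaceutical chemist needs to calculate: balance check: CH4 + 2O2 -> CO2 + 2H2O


Equation: CH4 + 2O2 -> CO2 + 2H2O
Check atoms: C: 1=1, H: 4=4, O: 4=4
Balanced

Yes, balanced


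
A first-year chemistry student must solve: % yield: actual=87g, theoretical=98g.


% yield = actual/theoretical × 100
= 87/98 × 100
= 88.78%

88.78%


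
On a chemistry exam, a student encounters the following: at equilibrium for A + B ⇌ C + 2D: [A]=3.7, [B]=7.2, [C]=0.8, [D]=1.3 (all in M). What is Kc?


Kc = [C][D]^2/([A][B])
= (0.8^1 × 1.3^2)/(3.7^1 × 7.2^1)
= 1.352/26.64
= 0.05075

0.05075


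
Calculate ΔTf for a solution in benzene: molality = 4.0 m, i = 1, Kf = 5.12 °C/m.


ΔTf = Kf × m × i
= 5.12 × 4.0 × 1
= 20.48 °C

20.48 °C


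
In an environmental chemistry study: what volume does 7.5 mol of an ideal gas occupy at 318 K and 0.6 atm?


PV = nRT  (R = 0.08206 L·atm/(mol·K))
V = nRT/P = 7.5×0.08206×318/0.6
= 326.188 L

326.188 L


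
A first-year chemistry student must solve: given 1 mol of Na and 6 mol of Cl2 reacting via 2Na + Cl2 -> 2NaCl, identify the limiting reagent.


Mole ratio available / coefficient:
  Na: 1/2 = 0.500
  Cl2: 6/1 = 6.000
Smaller ratio is limiting.

Na


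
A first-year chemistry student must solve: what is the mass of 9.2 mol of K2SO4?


M(K2SO4) = 174.27 g/mol
mass = n × M = 9.2 × 174.27 = 1603.28 g

1603.28 g


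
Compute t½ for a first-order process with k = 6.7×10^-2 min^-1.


t½ = ln2/k = 0.693147/(6.7×10^-2 min^-1)
= 10.35 min

10.35 min


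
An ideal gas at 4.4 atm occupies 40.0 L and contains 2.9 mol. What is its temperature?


PV = nRT  (R = 0.08206 L·atm/(mol·K))
T = PV/(nR) = 4.4×40.0/(2.9×0.08206)
= 176.00/0.237974
= 739.58 K

739.58 K


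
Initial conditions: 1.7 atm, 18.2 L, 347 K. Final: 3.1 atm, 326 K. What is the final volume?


P1V1/T1 = P2V2/T2
V2 = P1V1T2/(T1P2)
= 1.7×18.2×326/(347×3.1)
= 9.377 L

9.377 L


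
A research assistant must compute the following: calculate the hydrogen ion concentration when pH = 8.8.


[H+] = 10^(-pH) = 10^(-8.8)
= 1.58×10^-9 M

1.58×10^-9 M


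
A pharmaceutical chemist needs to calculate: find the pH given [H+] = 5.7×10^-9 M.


pH = -log10([H+]) = -log10(5.7×10^-9)
= 9 - log10(5.7)
= 9 - 0.76
= 8.24

8.24


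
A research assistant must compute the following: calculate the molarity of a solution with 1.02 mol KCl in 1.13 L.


M = n/V = 1.02/1.13 = 0.903 mol/L

0.903 M


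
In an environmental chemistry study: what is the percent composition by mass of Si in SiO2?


M(SiO2) = 1×28.09 + 2×16.0 = 60.09 g/mol
Mass of Si = 1 × 28.09 = 28.09 g/mol
% Si = 28.09/60.09 × 100 = 46.75%

46.75%


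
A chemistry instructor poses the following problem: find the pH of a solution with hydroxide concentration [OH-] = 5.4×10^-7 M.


pOH = -log10([OH-]) = -log10(5.4×10^-7)
= 7 - log10(5.4) = 6.27
pH = 14 - pOH = 14 - 6.27 = 7.73

7.73


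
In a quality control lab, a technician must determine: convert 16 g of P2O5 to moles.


M(P2O5) = 141.94 g/mol
n = mass/M = 16/141.94 = 0.1127 mol

0.1127 mol


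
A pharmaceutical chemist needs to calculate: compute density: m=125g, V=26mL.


ρ = mass/volume
= 125/26
= 4.808 g/mL

4.808 g/mL


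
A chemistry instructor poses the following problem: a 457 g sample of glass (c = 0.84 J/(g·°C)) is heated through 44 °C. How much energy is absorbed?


q = mcΔT = 457 × 0.84 × 44
= 16890.72 J

16890.72 J


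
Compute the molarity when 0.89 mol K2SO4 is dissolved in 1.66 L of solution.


M = n/V = 0.89/1.66 = 0.536 mol/L

0.536 M


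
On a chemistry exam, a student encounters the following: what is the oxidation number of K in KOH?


Group 1 metal: +1
Oxidation number: +1

+1


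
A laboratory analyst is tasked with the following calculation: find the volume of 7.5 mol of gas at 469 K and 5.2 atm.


PV = nRT  (R = 0.08206 L·atm/(mol·K))
V = nRT/P = 7.5×0.08206×469/5.2
= 55.509 L

55.509 L


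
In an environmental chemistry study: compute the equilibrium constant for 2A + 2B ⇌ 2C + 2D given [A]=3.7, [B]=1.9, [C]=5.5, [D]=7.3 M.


Kc = [C]^2[D]^2/([A]^2[B]^2)
= (5.5^2 × 7.3^2)/(3.7^2 × 1.9^2)
= 1612.0225/49.4209
= 32.62

32.62


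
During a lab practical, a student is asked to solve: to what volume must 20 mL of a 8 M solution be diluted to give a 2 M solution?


C1V1 = C2V2
8 × 20 = 2 × V2
V2 = 160/2 = 80.0 mL

80.0 mL


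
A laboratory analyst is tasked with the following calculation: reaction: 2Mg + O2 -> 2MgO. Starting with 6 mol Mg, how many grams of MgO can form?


Mole ratio MgO:Mg = 2:2
n(MgO) = 6 × 2/2 = 6.000 mol
mass = 6.000 × 40.31 = 241.86 g

241.86 g


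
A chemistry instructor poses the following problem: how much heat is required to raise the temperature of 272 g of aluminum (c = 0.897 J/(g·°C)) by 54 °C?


q = mcΔT = 272 × 0.897 × 54
= 13175.14 J

13175.14 J


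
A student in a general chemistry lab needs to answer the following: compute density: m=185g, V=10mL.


ρ = mass/volume
= 185/10
= 18.5 g/mL

18.5 g/mL


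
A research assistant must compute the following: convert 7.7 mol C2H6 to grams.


M(C2H6) = 30.07 g/mol
mass = n × M = 7.7 × 30.07 = 231.54 g

231.54 g


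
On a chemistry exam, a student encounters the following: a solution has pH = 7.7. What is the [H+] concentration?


[H+] = 10^(-pH) = 10^(-7.7)
= 2.0×10^-8 M

2.0×10^-8 M


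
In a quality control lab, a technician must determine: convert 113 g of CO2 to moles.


M(CO2) = 44.01 g/mol
n = mass/M = 113/44.01 = 2.5676 mol

2.5676 mol


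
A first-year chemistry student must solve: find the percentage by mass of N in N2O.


M(N2O) = 2×14.01 + 1×16.0 = 44.02 g/mol
Mass of N = 2 × 14.01 = 28.02 g/mol
% N = 28.02/44.02 × 100 = 63.65%

63.65%


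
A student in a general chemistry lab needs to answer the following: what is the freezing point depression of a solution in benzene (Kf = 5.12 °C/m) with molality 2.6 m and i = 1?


ΔTf = Kf × m × i
= 5.12 × 2.6 × 1
= 13.312 °C

13.312 °C


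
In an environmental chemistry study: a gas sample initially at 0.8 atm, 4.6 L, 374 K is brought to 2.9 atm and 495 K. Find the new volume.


P1V1/T1 = P2V2/T2
V2 = P1V1T2/(T1P2)
= 0.8×4.6×495/(374×2.9)
= 1.68 L

1.68 L


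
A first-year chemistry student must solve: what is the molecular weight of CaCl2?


M(CaCl2) = 1×40.08 + 2×35.45
= 40.08 + 70.9
= 110.98 g/mol

110.98 g/mol


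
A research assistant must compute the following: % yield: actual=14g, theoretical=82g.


% yield = actual/theoretical × 100
= 14/82 × 100
= 17.07%

17.07%


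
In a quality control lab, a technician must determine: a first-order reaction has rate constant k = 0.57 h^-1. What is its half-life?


t½ = ln2/k = 0.693147/(0.57 h^-1)
= 1.216 h

1.216 h


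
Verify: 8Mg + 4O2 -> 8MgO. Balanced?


Equation: 8Mg + 4O2 -> 8MgO
Check atoms: Mg: 8=8, O: 8=8
Balanced

Yes, balanced


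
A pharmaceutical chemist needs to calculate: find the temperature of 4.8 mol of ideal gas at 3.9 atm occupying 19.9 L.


PV = nRT  (R = 0.08206 L·atm/(mol·K))
T = PV/(nR) = 3.9×19.9/(4.8×0.08206)
= 77.61/0.393888
= 197.04 K

197.04 K


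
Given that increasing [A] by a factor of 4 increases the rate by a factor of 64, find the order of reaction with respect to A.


rate ∝ [A]^n
4^n = 64 → n = 3
Order in A: 3

3


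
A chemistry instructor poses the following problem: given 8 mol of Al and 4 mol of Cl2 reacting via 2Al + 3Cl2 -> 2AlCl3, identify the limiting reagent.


Mole ratio available / coefficient:
  Al: 8/2 = 4.000
  Cl2: 4/3 = 1.333
Smaller ratio is limiting.

Cl2


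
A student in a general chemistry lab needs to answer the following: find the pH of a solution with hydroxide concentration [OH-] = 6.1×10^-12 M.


pOH = -log10([OH-]) = -log10(6.1×10^-12)
= 12 - log10(6.1) = 11.21
pH = 14 - pOH = 14 - 11.21 = 2.79

2.79


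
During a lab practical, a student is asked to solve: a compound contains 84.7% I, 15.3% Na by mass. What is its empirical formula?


Assume 100 g sample. Moles of each element:
  I: 84.7/126.9 = 0.667 mol
  Na: 15.3/22.99 = 0.666 mol
Divide by smallest (0.666):
  I: 0.667/0.666 = 1.0
  Na: 0.666/0.666 = 1.0
Empirical formula: NaI

NaI


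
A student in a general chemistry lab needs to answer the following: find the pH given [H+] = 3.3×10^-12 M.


pH = -log10([H+]) = -log10(3.3×10^-12)
= 12 - log10(3.3)
= 12 - 0.52
= 11.48

11.48


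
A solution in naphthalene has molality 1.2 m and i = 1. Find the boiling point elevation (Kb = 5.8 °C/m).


ΔTb = Kb × m × i
= 5.8 × 1.2 × 1
= 6.96 °C

6.96 °C


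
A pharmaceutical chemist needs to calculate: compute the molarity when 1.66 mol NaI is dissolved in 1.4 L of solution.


M = n/V = 1.66/1.4 = 1.186 mol/L

1.186 M


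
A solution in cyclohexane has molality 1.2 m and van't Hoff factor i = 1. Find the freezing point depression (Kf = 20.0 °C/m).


ΔTf = Kf × m × i
= 20.0 × 1.2 × 1
= 24.0 °C

24.0 °C


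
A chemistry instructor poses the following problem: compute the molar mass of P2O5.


M(P2O5) = 2×30.97 + 5×16.0
= 61.94 + 80.0
= 141.94 g/mol

141.94 g/mol


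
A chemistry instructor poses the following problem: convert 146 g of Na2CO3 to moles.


M(Na2CO3) = 105.99 g/mol
n = mass/M = 146/105.99 = 1.3775 mol

1.3775 mol


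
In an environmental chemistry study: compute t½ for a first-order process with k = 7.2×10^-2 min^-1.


t½ = ln2/k = 0.693147/(7.2×10^-2 min^-1)
= 9.627 min

9.627 min


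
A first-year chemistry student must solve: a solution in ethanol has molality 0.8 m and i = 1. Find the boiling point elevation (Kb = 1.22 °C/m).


ΔTb = Kb × m × i
= 1.22 × 0.8 × 1
= 0.976 °C

0.976 °C


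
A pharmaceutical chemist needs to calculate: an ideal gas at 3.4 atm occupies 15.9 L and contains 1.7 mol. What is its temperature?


PV = nRT  (R = 0.08206 L·atm/(mol·K))
T = PV/(nR) = 3.4×15.9/(1.7×0.08206)
= 54.06/0.139502
= 387.52 K

387.52 K


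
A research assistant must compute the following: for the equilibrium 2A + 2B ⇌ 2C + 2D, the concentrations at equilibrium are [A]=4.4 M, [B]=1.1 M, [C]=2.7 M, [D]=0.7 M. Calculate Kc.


Kc = [C]^2[D]^2/([A]^2[B]^2)
= (2.7^2 × 0.7^2)/(4.4^2 × 1.1^2)
= 3.5721/23.4256
= 0.1525

0.1525


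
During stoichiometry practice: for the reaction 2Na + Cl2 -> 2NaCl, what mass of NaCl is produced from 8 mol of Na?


Mole ratio NaCl:Na = 2:2
n(NaCl) = 8 × 2/2 = 8.000 mol
mass = 8.000 × 58.44 = 467.52 g

467.52 g


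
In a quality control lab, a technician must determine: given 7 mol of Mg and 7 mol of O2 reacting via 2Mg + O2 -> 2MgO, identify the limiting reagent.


Mole ratio available / coefficient:
  Mg: 7/2 = 3.500
  O2: 7/1 = 7.000
Smaller ratio is limiting.

Mg


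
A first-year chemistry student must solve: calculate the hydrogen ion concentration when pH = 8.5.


[H+] = 10^(-pH) = 10^(-8.5)
= 3.16×10^-9 M

3.16×10^-9 M


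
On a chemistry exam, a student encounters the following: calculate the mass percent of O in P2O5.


M(P2O5) = 2×30.97 + 5×16.0 = 141.94 g/mol
Mass of O = 5 × 16.0 = 80.00 g/mol
% O = 80.00/141.94 × 100 = 56.36%

56.36%


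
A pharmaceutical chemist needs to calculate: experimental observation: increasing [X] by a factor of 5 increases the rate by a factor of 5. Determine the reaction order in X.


rate ∝ [X]^n
5^n = 5 → n = 1
Order in X: 1

1


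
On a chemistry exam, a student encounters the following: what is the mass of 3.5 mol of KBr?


M(KBr) = 119.0 g/mol
mass = n × M = 3.5 × 119.0 = 416.50 g

416.50 g


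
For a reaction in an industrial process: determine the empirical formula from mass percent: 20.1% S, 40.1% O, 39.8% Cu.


Assume 100 g sample. Moles of each element:
  S: 20.1/32.07 = 0.627 mol
  O: 40.1/16.0 = 2.506 mol
  Cu: 39.8/63.55 = 0.626 mol
Divide by smallest (0.626):
  S: 0.627/0.626 = 1.0
  O: 2.506/0.626 = 4.0
  Cu: 0.626/0.626 = 1.0
Empirical formula: CuSO4

CuSO4


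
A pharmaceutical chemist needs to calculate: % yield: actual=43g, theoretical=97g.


% yield = actual/theoretical × 100
= 43/97 × 100
= 44.33%

44.33%


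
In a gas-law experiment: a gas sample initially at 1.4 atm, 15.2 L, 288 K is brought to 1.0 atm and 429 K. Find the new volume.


P1V1/T1 = P2V2/T2
V2 = P1V1T2/(T1P2)
= 1.4×15.2×429/(288×1.0)
= 31.698 L

31.698 L


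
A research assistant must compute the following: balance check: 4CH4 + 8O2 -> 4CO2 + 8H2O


Equation: 4CH4 + 8O2 -> 4CO2 + 8H2O
Check atoms: C: 4=4, H: 16=16, O: 16=16
Balanced

Yes, balanced


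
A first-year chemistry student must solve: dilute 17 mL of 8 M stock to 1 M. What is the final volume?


C1V1 = C2V2
8 × 17 = 1 × V2
V2 = 136/1 = 136.0 mL

136.0 mL


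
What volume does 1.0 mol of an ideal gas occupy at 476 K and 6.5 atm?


PV = nRT  (R = 0.08206 L·atm/(mol·K))
V = nRT/P = 1.0×0.08206×476/6.5
= 6.009 L

6.009 L


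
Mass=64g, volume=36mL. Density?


ρ = mass/volume
= 64/36
= 1.778 g/mL

1.778 g/mL


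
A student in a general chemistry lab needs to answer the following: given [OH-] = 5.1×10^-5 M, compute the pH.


pOH = -log10([OH-]) = -log10(5.1×10^-5)
= 5 - log10(5.1) = 4.29
pH = 14 - pOH = 14 - 4.29 = 9.71

9.71


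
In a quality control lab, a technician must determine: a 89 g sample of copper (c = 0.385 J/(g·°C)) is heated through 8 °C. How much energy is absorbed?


q = mcΔT = 89 × 0.385 × 8
= 274.12 J

274.12 J


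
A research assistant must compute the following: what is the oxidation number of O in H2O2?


Peroxide: O is -1
Oxidation number: -1

-1


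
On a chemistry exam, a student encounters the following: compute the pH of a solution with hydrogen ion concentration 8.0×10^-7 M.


pH = -log10([H+]) = -log10(8.0×10^-7)
= 7 - log10(8.0)
= 7 - 0.9
= 6.1

6.1


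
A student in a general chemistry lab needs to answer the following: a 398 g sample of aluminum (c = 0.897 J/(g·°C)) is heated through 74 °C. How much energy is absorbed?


q = mcΔT = 398 × 0.897 × 74
= 26418.44 J

26418.44 J


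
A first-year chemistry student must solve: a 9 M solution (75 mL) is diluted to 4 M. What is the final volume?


C1V1 = C2V2
9 × 75 = 4 × V2
V2 = 675/4 = 168.75 mL

168.75 mL


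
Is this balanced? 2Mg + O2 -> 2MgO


Equation: 2Mg + O2 -> 2MgO
Check atoms: Mg: 2=2, O: 2=2
Balanced

Yes, balanced


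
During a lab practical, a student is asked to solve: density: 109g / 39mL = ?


ρ = mass/volume
= 109/39
= 2.795 g/mL

2.795 g/mL


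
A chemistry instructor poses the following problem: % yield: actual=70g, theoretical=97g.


% yield = actual/theoretical × 100
= 70/97 × 100
= 72.16%

72.16%


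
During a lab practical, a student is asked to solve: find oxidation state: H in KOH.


H is +1 with nonmetals
Oxidation number: +1

+1


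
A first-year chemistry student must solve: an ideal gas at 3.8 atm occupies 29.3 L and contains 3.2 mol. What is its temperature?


PV = nRT  (R = 0.08206 L·atm/(mol·K))
T = PV/(nR) = 3.8×29.3/(3.2×0.08206)
= 111.34/0.262592
= 424.00 K

424.00 K


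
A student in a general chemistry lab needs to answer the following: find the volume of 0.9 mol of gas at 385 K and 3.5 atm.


PV = nRT  (R = 0.08206 L·atm/(mol·K))
V = nRT/P = 0.9×0.08206×385/3.5
= 8.124 L

8.124 L


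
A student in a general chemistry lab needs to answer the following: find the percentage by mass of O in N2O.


M(N2O) = 2×14.01 + 1×16.0 = 44.02 g/mol
Mass of O = 1 × 16.0 = 16.00 g/mol
% O = 16.00/44.02 × 100 = 36.35%

36.35%


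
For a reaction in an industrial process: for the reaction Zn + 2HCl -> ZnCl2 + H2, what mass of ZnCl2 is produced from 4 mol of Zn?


Mole ratio ZnCl2:Zn = 1:1
n(ZnCl2) = 4 × 1/1 = 4.000 mol
mass = 4.000 × 136.28 = 545.12 g

545.12 g


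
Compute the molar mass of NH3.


M(NH3) = 1×14.01 + 3×1.008
= 14.01 + 3.02
= 17.03 g/mol

17.03 g/mol


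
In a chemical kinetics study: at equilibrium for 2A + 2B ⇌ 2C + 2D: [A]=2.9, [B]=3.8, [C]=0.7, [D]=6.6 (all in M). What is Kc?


Kc = [C]^2[D]^2/([A]^2[B]^2)
= (0.7^2 × 6.6^2)/(2.9^2 × 3.8^2)
= 21.3444/121.4404
= 0.1758

0.1758


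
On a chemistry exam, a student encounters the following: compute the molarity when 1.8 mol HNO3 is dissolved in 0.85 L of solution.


M = n/V = 1.8/0.85 = 2.118 mol/L

2.118 M


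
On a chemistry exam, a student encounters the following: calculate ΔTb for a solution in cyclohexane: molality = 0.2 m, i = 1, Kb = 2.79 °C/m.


ΔTb = Kb × m × i
= 2.79 × 0.2 × 1
= 0.558 °C

0.558 °C


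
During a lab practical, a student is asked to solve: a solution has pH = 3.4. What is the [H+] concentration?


[H+] = 10^(-pH) = 10^(-3.4)
= 3.98×10^-4 M

3.98×10^-4 M


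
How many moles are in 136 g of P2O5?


M(P2O5) = 141.94 g/mol
n = mass/M = 136/141.94 = 0.9582 mol

0.9582 mol


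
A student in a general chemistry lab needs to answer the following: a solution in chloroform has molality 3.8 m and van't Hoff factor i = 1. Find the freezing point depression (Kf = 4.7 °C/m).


ΔTf = Kf × m × i
= 4.7 × 3.8 × 1
= 17.86 °C

17.86 °C


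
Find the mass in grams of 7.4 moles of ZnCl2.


M(ZnCl2) = 136.28 g/mol
mass = n × M = 7.4 × 136.28 = 1008.47 g

1008.47 g


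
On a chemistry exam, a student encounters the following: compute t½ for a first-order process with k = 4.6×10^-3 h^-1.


t½ = ln2/k = 0.693147/(4.6×10^-3 h^-1)
= 150.7 h

150.7 h


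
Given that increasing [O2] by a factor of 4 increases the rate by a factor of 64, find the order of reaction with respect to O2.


rate ∝ [O2]^n
4^n = 64 → n = 3
Order in O2: 3

3


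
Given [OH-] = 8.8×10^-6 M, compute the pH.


pOH = -log10([OH-]) = -log10(8.8×10^-6)
= 6 - log10(8.8) = 5.06
pH = 14 - pOH = 14 - 5.06 = 8.94

8.94


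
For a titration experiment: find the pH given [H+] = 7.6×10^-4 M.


pH = -log10([H+]) = -log10(7.6×10^-4)
= 4 - log10(7.6)
= 4 - 0.88
= 3.12

3.12


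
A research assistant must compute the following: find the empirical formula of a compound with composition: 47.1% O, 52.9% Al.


Assume 100 g sample. Moles of each element:
  O: 47.1/16.0 = 2.944 mol
  Al: 52.9/26.98 = 1.961 mol
Divide by smallest (1.961):
  O: 2.944/1.961 = 1.5
  Al: 1.961/1.961 = 1.0
Multiply all ratios by 2 to obtain whole numbers.
Empirical formula: Al2O3

Al2O3


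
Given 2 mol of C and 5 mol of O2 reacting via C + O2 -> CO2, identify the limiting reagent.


Mole ratio available / coefficient:
  C: 2/1 = 2.000
  O2: 5/1 = 5.000
Smaller ratio is limiting.

C


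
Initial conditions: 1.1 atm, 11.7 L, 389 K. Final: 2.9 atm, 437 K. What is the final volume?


P1V1/T1 = P2V2/T2
V2 = P1V1T2/(T1P2)
= 1.1×11.7×437/(389×2.9)
= 4.986 L

4.986 L


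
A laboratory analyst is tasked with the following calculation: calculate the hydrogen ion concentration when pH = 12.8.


[H+] = 10^(-pH) = 10^(-12.8)
= 1.58×10^-13 M

1.58×10^-13 M


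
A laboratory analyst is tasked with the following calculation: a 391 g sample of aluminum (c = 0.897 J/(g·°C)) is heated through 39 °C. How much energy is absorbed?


q = mcΔT = 391 × 0.897 × 39
= 13678.35 J

13678.35 J


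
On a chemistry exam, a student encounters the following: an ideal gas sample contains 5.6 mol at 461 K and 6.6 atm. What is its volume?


PV = nRT  (R = 0.08206 L·atm/(mol·K))
V = nRT/P = 5.6×0.08206×461/6.6
= 32.098 L

32.098 L


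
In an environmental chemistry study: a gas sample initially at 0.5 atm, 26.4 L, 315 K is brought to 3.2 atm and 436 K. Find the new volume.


P1V1/T1 = P2V2/T2
V2 = P1V1T2/(T1P2)
= 0.5×26.4×436/(315×3.2)
= 5.71 L

5.71 L


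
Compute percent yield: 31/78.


% yield = actual/theoretical × 100
= 31/78 × 100
= 39.74%

39.74%


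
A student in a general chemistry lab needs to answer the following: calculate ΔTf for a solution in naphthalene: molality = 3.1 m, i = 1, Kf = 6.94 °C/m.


ΔTf = Kf × m × i
= 6.94 × 3.1 × 1
= 21.514 °C

21.514 °C


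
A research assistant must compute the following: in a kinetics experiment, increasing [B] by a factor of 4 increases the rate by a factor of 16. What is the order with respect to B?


rate ∝ [B]^n
4^n = 16 → n = 2
Order in B: 2

2


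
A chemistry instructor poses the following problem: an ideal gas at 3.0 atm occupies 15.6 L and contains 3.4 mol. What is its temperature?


PV = nRT  (R = 0.08206 L·atm/(mol·K))
T = PV/(nR) = 3.0×15.6/(3.4×0.08206)
= 46.80/0.279004
= 167.74 K

167.74 K


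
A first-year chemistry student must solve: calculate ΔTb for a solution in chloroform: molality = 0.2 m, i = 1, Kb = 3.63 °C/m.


ΔTb = Kb × m × i
= 3.63 × 0.2 × 1
= 0.726 °C

0.726 °C


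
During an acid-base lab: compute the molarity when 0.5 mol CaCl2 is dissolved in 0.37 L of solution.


M = n/V = 0.5/0.37 = 1.351 mol/L

1.351 M


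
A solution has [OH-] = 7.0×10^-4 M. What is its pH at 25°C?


pOH = -log10([OH-]) = -log10(7.0×10^-4)
= 4 - log10(7.0) = 3.15
pH = 14 - pOH = 14 - 3.15 = 10.85

10.85


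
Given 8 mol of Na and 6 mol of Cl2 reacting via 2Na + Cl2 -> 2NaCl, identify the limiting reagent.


Mole ratio available / coefficient:
  Na: 8/2 = 4.000
  Cl2: 6/1 = 6.000
Smaller ratio is limiting.

Na


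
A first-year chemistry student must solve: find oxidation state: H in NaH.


H with a metal (hydride): -1
Oxidation number: -1

-1


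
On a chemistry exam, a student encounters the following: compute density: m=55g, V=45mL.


ρ = mass/volume
= 55/45
= 1.222 g/mL

1.222 g/mL


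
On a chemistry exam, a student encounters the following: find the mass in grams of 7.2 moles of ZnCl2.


M(ZnCl2) = 136.28 g/mol
mass = n × M = 7.2 × 136.28 = 981.22 g

981.22 g


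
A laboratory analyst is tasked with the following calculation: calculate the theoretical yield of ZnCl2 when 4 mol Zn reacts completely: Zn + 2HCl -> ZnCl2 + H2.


Mole ratio ZnCl2:Zn = 1:1
n(ZnCl2) = 4 × 1/1 = 4.000 mol
mass = 4.000 × 136.28 = 545.12 g

545.12 g


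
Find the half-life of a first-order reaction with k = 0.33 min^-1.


t½ = ln2/k = 0.693147/(0.33 min^-1)
= 2.100 min

2.100 min


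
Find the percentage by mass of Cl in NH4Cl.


M(NH4Cl) = 1×14.01 + 4×1.008 + 1×35.45 = 53.492 g/mol
Mass of Cl = 1 × 35.45 = 35.45 g/mol
% Cl = 35.45/53.492 × 100 = 66.27%

66.27%


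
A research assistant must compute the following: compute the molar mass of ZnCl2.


M(ZnCl2) = 1×65.38 + 2×35.45
= 65.38 + 70.9
= 136.28 g/mol

136.28 g/mol


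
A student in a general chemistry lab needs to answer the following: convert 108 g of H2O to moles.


M(H2O) = 18.02 g/mol
n = mass/M = 108/18.02 = 5.9933 mol

5.9933 mol


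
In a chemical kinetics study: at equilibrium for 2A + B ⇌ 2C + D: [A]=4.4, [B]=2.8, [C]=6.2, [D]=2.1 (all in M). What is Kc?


Kc = [C]^2[D]/([A]^2[B])
= (6.2^2 × 2.1^1)/(4.4^2 × 2.8^1)
= 80.724/54.208
= 1.489

1.489


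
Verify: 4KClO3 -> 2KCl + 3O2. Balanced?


Equation: 4KClO3 -> 2KCl + 3O2
Check atoms: Cl: 4≠2, K: 4≠2, O: 12≠6
Not balanced

No, not balanced


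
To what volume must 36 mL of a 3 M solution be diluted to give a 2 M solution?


C1V1 = C2V2
3 × 36 = 2 × V2
V2 = 108/2 = 54.0 mL

54.0 mL


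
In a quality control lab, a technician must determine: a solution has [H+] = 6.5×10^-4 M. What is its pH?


pH = -log10([H+]) = -log10(6.5×10^-4)
= 4 - log10(6.5)
= 4 - 0.81
= 3.19

3.19


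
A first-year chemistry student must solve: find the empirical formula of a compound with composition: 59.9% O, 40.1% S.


Assume 100 g sample. Moles of each element:
  O: 59.9/16.0 = 3.744 mol
  S: 40.1/32.07 = 1.25 mol
Divide by smallest (1.25):
  O: 3.744/1.25 = 3.0
  S: 1.25/1.25 = 1.0
Empirical formula: SO3

SO3


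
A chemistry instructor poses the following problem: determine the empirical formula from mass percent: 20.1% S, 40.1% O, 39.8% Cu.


Assume 100 g sample. Moles of each element:
  S: 20.1/32.07 = 0.627 mol
  O: 40.1/16.0 = 2.506 mol
  Cu: 39.8/63.55 = 0.626 mol
Divide by smallest (0.626):
  S: 0.627/0.626 = 1.0
  O: 2.506/0.626 = 4.0
  Cu: 0.626/0.626 = 1.0
Empirical formula: CuSO4

CuSO4


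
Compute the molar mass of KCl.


M(KCl) = 1×39.1 + 1×35.45
= 39.1 + 35.45
= 74.55 g/mol

74.55 g/mol


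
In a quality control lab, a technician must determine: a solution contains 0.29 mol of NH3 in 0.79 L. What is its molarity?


M = n/V = 0.29/0.79 = 0.367 mol/L

0.367 M


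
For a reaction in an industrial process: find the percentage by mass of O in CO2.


M(CO2) = 1×12.01 + 2×16.0 = 44.01 g/mol
Mass of O = 2 × 16.0 = 32.00 g/mol
% O = 32.00/44.01 × 100 = 72.71%

72.71%


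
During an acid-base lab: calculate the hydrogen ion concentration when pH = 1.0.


[H+] = 10^(-pH) = 10^(-1.0)
= 1.0×10^-1 M

1.0×10^-1 M


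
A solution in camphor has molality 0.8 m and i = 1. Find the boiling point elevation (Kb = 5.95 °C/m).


ΔTb = Kb × m × i
= 5.95 × 0.8 × 1
= 4.76 °C

4.76 °C


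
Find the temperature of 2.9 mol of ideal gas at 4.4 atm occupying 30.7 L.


PV = nRT  (R = 0.08206 L·atm/(mol·K))
T = PV/(nR) = 4.4×30.7/(2.9×0.08206)
= 135.08/0.237974
= 567.63 K

567.63 K


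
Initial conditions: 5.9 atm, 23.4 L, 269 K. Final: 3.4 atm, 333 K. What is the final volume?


P1V1/T1 = P2V2/T2
V2 = P1V1T2/(T1P2)
= 5.9×23.4×333/(269×3.4)
= 50.267 L

50.267 L


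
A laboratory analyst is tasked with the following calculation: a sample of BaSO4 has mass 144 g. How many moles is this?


M(BaSO4) = 233.4 g/mol
n = mass/M = 144/233.4 = 0.617 mol

0.617 mol


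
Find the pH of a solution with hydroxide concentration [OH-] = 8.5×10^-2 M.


pOH = -log10([OH-]) = -log10(8.5×10^-2)
= 2 - log10(8.5) = 1.07
pH = 14 - pOH = 14 - 1.07 = 12.93

12.93


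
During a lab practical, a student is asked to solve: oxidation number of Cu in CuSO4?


Sulfate is -2, so Cu = +2
Oxidation number: +2

+2


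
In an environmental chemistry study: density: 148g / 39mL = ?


ρ = mass/volume
= 148/39
= 3.795 g/mL

3.795 g/mL


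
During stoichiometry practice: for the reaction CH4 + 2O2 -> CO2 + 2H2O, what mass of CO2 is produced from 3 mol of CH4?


Mole ratio CO2:CH4 = 1:1
n(CO2) = 3 × 1/1 = 3.000 mol
mass = 3.000 × 44.01 = 132.03 g

132.03 g


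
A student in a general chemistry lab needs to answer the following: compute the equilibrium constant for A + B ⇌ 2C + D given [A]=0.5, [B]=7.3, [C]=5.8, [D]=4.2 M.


Kc = [C]^2[D]/([A][B])
= (5.8^2 × 4.2^1)/(0.5^1 × 7.3^1)
= 141.288/3.65
= 38.71

38.71


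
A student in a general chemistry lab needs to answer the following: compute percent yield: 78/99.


% yield = actual/theoretical × 100
= 78/99 × 100
= 78.79%

78.79%


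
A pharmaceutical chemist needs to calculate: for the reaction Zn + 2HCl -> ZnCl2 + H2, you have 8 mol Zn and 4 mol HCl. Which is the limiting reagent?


Mole ratio available / coefficient:
  Zn: 8/1 = 8.000
  HCl: 4/2 = 2.000
Smaller ratio is limiting.

HCl


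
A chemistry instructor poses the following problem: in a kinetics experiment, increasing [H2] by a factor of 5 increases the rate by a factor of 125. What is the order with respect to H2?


rate ∝ [H2]^n
5^n = 125 → n = 3
Order in H2: 3

3


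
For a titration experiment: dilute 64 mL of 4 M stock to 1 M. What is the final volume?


C1V1 = C2V2
4 × 64 = 1 × V2
V2 = 256/1 = 256.0 mL

256.0 mL


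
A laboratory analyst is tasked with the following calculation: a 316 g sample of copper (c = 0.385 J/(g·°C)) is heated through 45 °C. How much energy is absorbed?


q = mcΔT = 316 × 0.385 × 45
= 5474.70 J

5474.70 J


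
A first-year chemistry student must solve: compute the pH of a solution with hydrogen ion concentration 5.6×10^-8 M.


pH = -log10([H+]) = -log10(5.6×10^-8)
= 8 - log10(5.6)
= 8 - 0.75
= 7.25

7.25


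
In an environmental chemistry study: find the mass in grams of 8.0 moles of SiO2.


M(SiO2) = 60.09 g/mol
mass = n × M = 8.0 × 60.09 = 480.72 g

480.72 g


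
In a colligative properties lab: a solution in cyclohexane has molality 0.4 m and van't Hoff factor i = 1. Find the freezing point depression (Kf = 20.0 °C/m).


ΔTf = Kf × m × i
= 20.0 × 0.4 × 1
= 8.0 °C

8.0 °C


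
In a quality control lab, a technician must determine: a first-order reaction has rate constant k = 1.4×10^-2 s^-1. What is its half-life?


t½ = ln2/k = 0.693147/(1.4×10^-2 s^-1)
= 49.51 s

49.51 s


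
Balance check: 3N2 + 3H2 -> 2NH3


Equation: 3N2 + 3H2 -> 2NH3
Check atoms: H: 6=6, N: 6≠2
Not balanced

No, not balanced


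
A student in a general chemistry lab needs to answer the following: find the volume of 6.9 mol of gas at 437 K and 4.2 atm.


PV = nRT  (R = 0.08206 L·atm/(mol·K))
V = nRT/P = 6.9×0.08206×437/4.2
= 58.913 L

58.913 L


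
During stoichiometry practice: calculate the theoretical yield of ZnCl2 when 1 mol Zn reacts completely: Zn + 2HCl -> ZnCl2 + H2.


Mole ratio ZnCl2:Zn = 1:1
n(ZnCl2) = 1 × 1/1 = 1.000 mol
mass = 1.000 × 136.28 = 136.28 g

136.28 g


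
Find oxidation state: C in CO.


x + (-2) = 0, so x = +2
Oxidation number: +2

+2


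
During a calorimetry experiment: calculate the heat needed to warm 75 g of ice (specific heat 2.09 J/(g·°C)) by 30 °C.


q = mcΔT = 75 × 2.09 × 30
= 4702.50 J

4702.50 J


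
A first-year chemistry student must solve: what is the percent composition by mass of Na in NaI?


M(NaI) = 1×22.99 + 1×126.9 = 149.89 g/mol
Mass of Na = 1 × 22.99 = 22.99 g/mol
% Na = 22.99/149.89 × 100 = 15.34%

15.34%


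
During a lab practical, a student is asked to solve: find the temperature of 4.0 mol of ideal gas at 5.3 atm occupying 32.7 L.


PV = nRT  (R = 0.08206 L·atm/(mol·K))
T = PV/(nR) = 5.3×32.7/(4.0×0.08206)
= 173.31/0.328240
= 528.00 K

528.00 K


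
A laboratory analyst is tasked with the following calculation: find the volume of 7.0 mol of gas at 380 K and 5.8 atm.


PV = nRT  (R = 0.08206 L·atm/(mol·K))
V = nRT/P = 7.0×0.08206×380/5.8
= 37.634 L

37.634 L


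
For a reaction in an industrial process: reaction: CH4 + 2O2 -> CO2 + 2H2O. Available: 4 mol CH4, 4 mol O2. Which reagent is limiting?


Mole ratio available / coefficient:
  CH4: 4/1 = 4.000
  O2: 4/2 = 2.000
Smaller ratio is limiting.

O2


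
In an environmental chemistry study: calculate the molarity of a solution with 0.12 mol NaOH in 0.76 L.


M = n/V = 0.12/0.76 = 0.158 mol/L

0.158 M


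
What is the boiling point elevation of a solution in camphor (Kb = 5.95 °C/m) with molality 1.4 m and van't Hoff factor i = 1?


ΔTb = Kb × m × i
= 5.95 × 1.4 × 1
= 8.33 °C

8.33 °C


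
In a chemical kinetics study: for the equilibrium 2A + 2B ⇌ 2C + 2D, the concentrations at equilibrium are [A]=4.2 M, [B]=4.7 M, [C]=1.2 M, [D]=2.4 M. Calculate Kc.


Kc = [C]^2[D]^2/([A]^2[B]^2)
= (1.2^2 × 2.4^2)/(4.2^2 × 4.7^2)
= 8.2944/389.6676
= 0.02129

0.02129


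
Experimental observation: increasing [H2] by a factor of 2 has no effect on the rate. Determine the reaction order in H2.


rate ∝ [H2]^n
rate ∝ [H2]^0
Order in H2: 0

0


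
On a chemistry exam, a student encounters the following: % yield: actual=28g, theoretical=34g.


% yield = actual/theoretical × 100
= 28/34 × 100
= 82.35%

82.35%


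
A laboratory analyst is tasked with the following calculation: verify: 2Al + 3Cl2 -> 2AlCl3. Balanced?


Equation: 2Al + 3Cl2 -> 2AlCl3
Check atoms: Al: 2=2, Cl: 6=6
Balanced

Yes, balanced


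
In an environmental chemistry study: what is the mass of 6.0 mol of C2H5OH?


M(C2H5OH) = 46.07 g/mol
mass = n × M = 6.0 × 46.07 = 276.42 g

276.42 g


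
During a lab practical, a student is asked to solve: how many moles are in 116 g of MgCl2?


M(MgCl2) = 95.21 g/mol
n = mass/M = 116/95.21 = 1.2184 mol

1.2184 mol


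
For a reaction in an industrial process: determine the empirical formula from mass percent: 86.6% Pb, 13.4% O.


Assume 100 g sample. Moles of each element:
  Pb: 86.6/207.2 = 0.418 mol
  O: 13.4/16.0 = 0.838 mol
Divide by smallest (0.418):
  Pb: 0.418/0.418 = 1.0
  O: 0.838/0.418 = 2.0
Empirical formula: PbO2

PbO2


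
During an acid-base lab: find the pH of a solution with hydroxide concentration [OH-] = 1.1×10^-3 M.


pOH = -log10([OH-]) = -log10(1.1×10^-3)
= 3 - log10(1.1) = 2.96
pH = 14 - pOH = 14 - 2.96 = 11.04

11.04


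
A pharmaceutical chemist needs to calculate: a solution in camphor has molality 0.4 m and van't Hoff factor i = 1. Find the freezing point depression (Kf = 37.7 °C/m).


ΔTf = Kf × m × i
= 37.7 × 0.4 × 1
= 15.08 °C

15.08 °C


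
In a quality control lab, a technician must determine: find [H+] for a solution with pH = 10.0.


[H+] = 10^(-pH) = 10^(-10.0)
= 1.0×10^-10 M

1.0×10^-10 M


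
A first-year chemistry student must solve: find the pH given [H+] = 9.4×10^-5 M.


pH = -log10([H+]) = -log10(9.4×10^-5)
= 5 - log10(9.4)
= 5 - 0.97
= 4.03

4.03


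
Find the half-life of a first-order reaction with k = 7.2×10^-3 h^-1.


t½ = ln2/k = 0.693147/(7.2×10^-3 h^-1)
= 96.27 h

96.27 h


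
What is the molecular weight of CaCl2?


M(CaCl2) = 1×40.08 + 2×35.45
= 40.08 + 70.9
= 110.98 g/mol

110.98 g/mol


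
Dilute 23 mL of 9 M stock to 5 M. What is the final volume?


C1V1 = C2V2
9 × 23 = 5 × V2
V2 = 207/5 = 41.4 mL

41.4 mL


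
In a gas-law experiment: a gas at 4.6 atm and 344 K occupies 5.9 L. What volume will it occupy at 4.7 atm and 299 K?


P1V1/T1 = P2V2/T2
V2 = P1V1T2/(T1P2)
= 4.6×5.9×299/(344×4.7)
= 5.019 L

5.019 L


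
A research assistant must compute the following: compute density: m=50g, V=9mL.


ρ = mass/volume
= 50/9
= 5.556 g/mL

5.556 g/mL


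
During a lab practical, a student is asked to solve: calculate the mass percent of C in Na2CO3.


M(Na2CO3) = 2×22.99 + 1×12.01 + 3×16.0 = 105.99 g/mol
Mass of C = 1 × 12.01 = 12.01 g/mol
% C = 12.01/105.99 × 100 = 11.33%

11.33%


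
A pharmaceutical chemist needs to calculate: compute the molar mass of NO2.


M(NO2) = 1×14.01 + 2×16.0
= 14.01 + 32.0
= 46.01 g/mol

46.01 g/mol


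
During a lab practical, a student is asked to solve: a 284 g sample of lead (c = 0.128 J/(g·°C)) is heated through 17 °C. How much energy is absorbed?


q = mcΔT = 284 × 0.128 × 17
= 617.98 J

617.98 J


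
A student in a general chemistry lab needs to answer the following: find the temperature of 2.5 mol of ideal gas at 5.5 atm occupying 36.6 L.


PV = nRT  (R = 0.08206 L·atm/(mol·K))
T = PV/(nR) = 5.5×36.6/(2.5×0.08206)
= 201.30/0.205150
= 981.23 K

981.23 K


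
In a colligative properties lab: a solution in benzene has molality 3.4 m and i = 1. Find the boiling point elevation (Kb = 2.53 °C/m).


ΔTb = Kb × m × i
= 2.53 × 3.4 × 1
= 8.602 °C

8.602 °C


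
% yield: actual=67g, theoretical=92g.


% yield = actual/theoretical × 100
= 67/92 × 100
= 72.83%

72.83%


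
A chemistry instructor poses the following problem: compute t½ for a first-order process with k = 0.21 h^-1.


t½ = ln2/k = 0.693147/(0.21 h^-1)
= 3.301 h

3.301 h


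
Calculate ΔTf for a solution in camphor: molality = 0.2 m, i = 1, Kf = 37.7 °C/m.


ΔTf = Kf × m × i
= 37.7 × 0.2 × 1
= 7.54 °C

7.54 °C


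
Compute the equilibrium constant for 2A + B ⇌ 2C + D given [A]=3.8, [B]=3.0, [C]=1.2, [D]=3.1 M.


Kc = [C]^2[D]/([A]^2[B])
= (1.2^2 × 3.1^1)/(3.8^2 × 3.0^1)
= 4.464/43.32
= 0.1030

0.1030


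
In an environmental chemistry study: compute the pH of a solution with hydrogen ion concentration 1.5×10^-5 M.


pH = -log10([H+]) = -log10(1.5×10^-5)
= 5 - log10(1.5)
= 5 - 0.18
= 4.82

4.82


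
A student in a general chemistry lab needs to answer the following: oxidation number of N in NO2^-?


x + 2(-2) = -1, so x = +3
Oxidation number: +3

+3


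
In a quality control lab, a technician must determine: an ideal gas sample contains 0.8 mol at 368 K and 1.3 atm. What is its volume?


PV = nRT  (R = 0.08206 L·atm/(mol·K))
V = nRT/P = 0.8×0.08206×368/1.3
= 18.583 L

18.583 L


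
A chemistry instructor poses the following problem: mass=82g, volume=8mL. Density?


ρ = mass/volume
= 82/8
= 10.25 g/mL

10.25 g/mL


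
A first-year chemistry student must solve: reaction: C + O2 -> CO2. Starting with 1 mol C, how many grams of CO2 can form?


Mole ratio CO2:C = 1:1
n(CO2) = 1 × 1/1 = 1.000 mol
mass = 1.000 × 44.01 = 44.01 g

44.01 g


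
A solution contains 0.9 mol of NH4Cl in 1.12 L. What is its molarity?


M = n/V = 0.9/1.12 = 0.804 mol/L

0.804 M


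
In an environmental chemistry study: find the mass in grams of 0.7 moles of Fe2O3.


M(Fe2O3) = 159.7 g/mol
mass = n × M = 0.7 × 159.7 = 111.79 g

111.79 g


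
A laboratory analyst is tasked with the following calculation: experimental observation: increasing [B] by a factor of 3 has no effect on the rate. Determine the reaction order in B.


rate ∝ [B]^n
rate ∝ [B]^0
Order in B: 0

0


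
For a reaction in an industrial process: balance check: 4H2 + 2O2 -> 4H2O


Equation: 4H2 + 2O2 -> 4H2O
Check atoms: H: 8=8, O: 4=4
Balanced

Yes, balanced


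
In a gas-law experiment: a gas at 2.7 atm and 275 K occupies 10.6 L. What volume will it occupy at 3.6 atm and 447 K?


P1V1/T1 = P2V2/T2
V2 = P1V1T2/(T1P2)
= 2.7×10.6×447/(275×3.6)
= 12.922 L

12.922 L


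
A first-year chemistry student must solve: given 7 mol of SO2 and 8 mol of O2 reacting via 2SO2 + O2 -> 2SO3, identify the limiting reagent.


Mole ratio available / coefficient:
  SO2: 7/2 = 3.500
  O2: 8/1 = 8.000
Smaller ratio is limiting.

SO2


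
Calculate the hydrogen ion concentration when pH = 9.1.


[H+] = 10^(-pH) = 10^(-9.1)
= 7.94×10^-10 M

7.94×10^-10 M


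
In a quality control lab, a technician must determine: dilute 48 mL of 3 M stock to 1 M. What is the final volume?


C1V1 = C2V2
3 × 48 = 1 × V2
V2 = 144/1 = 144.0 mL

144.0 mL


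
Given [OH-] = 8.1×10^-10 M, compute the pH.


pOH = -log10([OH-]) = -log10(8.1×10^-10)
= 10 - log10(8.1) = 9.09
pH = 14 - pOH = 14 - 9.09 = 4.91

4.91


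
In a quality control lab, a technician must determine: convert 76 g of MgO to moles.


M(MgO) = 40.31 g/mol
n = mass/M = 76/40.31 = 1.8854 mol

1.8854 mol


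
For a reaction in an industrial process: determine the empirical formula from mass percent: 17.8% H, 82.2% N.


Assume 100 g sample. Moles of each element:
  H: 17.8/1.008 = 17.659 mol
  N: 82.2/14.01 = 5.867 mol
Divide by smallest (5.867):
  H: 17.659/5.867 = 3.01
  N: 5.867/5.867 = 1.0
Empirical formula: NH3

NH3


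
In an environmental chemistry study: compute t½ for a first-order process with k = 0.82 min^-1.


t½ = ln2/k = 0.693147/(0.82 min^-1)
= 0.8453 min

0.8453 min


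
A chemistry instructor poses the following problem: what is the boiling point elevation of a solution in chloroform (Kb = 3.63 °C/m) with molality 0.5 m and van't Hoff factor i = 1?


ΔTb = Kb × m × i
= 3.63 × 0.5 × 1
= 1.815 °C

1.815 °C


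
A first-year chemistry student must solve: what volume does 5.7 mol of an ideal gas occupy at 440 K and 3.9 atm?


PV = nRT  (R = 0.08206 L·atm/(mol·K))
V = nRT/P = 5.7×0.08206×440/3.9
= 52.771 L

52.771 L
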